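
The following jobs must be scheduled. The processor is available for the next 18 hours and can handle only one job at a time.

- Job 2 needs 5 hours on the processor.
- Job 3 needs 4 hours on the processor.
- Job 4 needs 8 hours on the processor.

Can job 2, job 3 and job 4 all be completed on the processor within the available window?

Yes

Running back to back, the jobs need 5 + 4 + 8 = 17 hours on the processor.
Since 17 ≤ 18, they fit within the window.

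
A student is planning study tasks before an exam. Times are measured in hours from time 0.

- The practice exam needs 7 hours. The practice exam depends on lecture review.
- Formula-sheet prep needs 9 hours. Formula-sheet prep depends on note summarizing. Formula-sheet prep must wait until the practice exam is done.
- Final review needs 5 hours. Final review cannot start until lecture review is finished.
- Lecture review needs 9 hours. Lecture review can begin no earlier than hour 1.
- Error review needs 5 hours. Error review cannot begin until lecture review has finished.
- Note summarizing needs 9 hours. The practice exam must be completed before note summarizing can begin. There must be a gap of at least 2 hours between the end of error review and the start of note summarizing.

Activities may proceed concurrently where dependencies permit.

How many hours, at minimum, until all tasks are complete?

Lecture review waits on its own release at hour 1, so it starts at hour 1 and finishes at 1 + 9 = hour 10.
Final review cannot begin until lecture review (finishes hour 10). It runs from hour 10 to 10 + 5 = hour 15.
Error review waits on lecture review (finishes hour 10), so it starts at hour 10 and finishes at 10 + 5 = hour 15.
The practice exam cannot begin until lecture review (finishes hour 10). It runs from hour 10 to 10 + 7 = hour 17.
Note summarizing needs all of the practice exam (finishes hour 17); error review (finishes hour 15, plus 2-hour gap → hour 17). That puts its earliest start at hour 17; it finishes at 17 + 9 = hour 26.
For formula-sheet prep: note summarizing (finishes hour 26); the practice exam (finishes hour 17). Taking the maximum gives a start of hour 26, and it finishes at 26 + 9 = hour 35.
All tasks are finished once the last one completes. Finish times: Lecture review at 10, The practice exam at 17, Error review at 15, Note summarizing at 26, Formula-sheet prep at 35, Final review at 15. The latest is hour 35.

35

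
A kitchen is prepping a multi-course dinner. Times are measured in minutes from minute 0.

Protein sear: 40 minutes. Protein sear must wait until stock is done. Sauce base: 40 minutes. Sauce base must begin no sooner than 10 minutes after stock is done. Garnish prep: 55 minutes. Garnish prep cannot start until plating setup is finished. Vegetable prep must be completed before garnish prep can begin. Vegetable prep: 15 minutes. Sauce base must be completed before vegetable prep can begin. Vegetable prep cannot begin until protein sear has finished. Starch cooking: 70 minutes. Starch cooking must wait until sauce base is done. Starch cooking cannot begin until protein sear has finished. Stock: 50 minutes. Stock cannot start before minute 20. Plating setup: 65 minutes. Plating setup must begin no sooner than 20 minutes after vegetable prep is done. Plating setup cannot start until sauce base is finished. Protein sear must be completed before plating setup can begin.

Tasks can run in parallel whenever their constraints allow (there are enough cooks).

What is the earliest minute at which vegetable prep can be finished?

135

Stock cannot begin until its own release at minute 20. It runs from minute 20 to 20 + 50 = minute 70.
Protein sear waits on stock (finishes minute 70), so it starts at minute 70 and finishes at 70 + 40 = minute 110.
After stock (finishes minute 70, plus 10-minute gap → minute 80), sauce base can start at minute 80 and finishes at minute 120.
Vegetable prep has to wait for sauce base (finishes minute 120); protein sear (finishes minute 110). The latest of these is minute 120, so vegetable prep runs minute 120 to 120 + 15 = minute 135.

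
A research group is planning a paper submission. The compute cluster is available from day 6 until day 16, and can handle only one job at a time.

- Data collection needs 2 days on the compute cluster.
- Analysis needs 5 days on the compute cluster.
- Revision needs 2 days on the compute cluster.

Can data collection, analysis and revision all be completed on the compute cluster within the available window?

The compute cluster window is 16 − 6 = 10 days.
Running back to back, the jobs need 2 + 5 + 2 = 9 days on the compute cluster.
Since 9 ≤ 10, they fit within the window.

Yes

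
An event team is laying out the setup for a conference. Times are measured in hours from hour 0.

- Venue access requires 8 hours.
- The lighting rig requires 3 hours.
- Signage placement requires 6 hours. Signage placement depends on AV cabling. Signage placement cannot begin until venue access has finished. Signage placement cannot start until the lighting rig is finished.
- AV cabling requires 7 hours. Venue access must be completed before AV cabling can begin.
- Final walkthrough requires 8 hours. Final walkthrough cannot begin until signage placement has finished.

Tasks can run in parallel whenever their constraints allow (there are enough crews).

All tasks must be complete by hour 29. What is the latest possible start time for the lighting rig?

12

Final walkthrough has no dependents, so it just needs to finish by hour 29. Starting by 29 − 8 = hour 21 achieves that.
Since final walkthrough (must start by hour 21) depends on it, signage placement must finish by hour 21. Backing off its 6-hour duration gives a latest start of hour 15.
The lighting rig feeds into signage placement (must start by hour 15); so the lighting rig must finish by hour 15 and therefore start by hour 12.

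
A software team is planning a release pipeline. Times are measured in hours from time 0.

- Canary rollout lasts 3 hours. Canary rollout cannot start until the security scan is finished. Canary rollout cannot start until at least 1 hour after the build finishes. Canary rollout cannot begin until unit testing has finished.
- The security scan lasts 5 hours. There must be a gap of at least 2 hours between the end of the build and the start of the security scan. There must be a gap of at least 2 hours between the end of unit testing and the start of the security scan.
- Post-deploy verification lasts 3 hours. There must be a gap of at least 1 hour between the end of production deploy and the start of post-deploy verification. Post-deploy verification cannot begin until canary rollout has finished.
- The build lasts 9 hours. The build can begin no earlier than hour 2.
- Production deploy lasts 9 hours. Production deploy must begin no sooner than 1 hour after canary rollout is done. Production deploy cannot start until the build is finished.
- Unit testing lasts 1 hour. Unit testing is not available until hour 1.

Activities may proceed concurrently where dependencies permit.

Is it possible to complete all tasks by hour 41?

Yes

Unit testing cannot begin until its own release at hour 1. It runs from hour 1 to 1 + 1 = hour 2.
The build waits on its own release at hour 2, so it starts at hour 2 and finishes at 2 + 9 = hour 11.
The security scan cannot start until the build (finishes hour 11, plus 2-hour gap → hour 13); unit testing (finishes hour 2, plus 2-hour gap → hour 4). The controlling bound is hour 13, so the security scan finishes at 13 + 5 = hour 18.
Canary rollout cannot start until the security scan (finishes hour 18); the build (finishes hour 11, plus 1-hour gap → hour 12); unit testing (finishes hour 2). The controlling bound is hour 18, so canary rollout finishes at 18 + 3 = hour 21.
For production deploy: canary rollout (finishes hour 21, plus 1-hour gap → hour 22); the build (finishes hour 11). Taking the maximum gives a start of hour 22, and it finishes at 22 + 9 = hour 31.
Post-deploy verification cannot start until production deploy (finishes hour 31, plus 1-hour gap → hour 32); canary rollout (finishes hour 21). The controlling bound is hour 32, so post-deploy verification finishes at 32 + 3 = hour 35.
Every task is finished by hour 35, which is no later than the deadline of 41, so the schedule is feasible.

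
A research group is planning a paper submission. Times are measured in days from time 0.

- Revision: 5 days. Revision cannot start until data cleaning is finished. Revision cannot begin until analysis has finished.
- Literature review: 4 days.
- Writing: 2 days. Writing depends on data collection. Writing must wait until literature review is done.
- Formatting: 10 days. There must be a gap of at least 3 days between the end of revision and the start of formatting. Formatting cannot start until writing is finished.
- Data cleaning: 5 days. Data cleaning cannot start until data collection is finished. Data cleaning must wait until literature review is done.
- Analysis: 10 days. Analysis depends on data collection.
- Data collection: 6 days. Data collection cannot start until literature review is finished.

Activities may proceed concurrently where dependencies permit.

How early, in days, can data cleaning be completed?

Literature review can start immediately at day 0; it finishes at day 4.
Data collection cannot begin until literature review (finishes day 4). It runs from day 4 to 4 + 6 = day 10.
Data cleaning has to wait for data collection (finishes day 10); literature review (finishes day 4). The latest of these is day 10, so data cleaning runs day 10 to 10 + 5 = day 15.

15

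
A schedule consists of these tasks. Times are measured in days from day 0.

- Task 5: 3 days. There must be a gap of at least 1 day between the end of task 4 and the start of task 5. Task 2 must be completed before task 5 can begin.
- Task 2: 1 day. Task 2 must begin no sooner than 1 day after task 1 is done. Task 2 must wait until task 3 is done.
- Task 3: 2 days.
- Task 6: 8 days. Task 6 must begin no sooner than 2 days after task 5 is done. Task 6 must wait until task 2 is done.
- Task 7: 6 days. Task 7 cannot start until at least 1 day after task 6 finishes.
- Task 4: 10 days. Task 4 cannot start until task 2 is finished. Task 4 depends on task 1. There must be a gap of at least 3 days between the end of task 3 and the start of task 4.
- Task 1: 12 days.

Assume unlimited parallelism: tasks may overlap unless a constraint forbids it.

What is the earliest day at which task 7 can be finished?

Task 3 can start immediately at day 0; it finishes at day 2.
Nothing blocks task 1, so it runs from day 0 to day 12.
For task 2: task 1 (finishes day 12, plus 1-day gap → day 13); task 3 (finishes day 2). Taking the maximum gives a start of day 13, and it finishes at 13 + 1 = day 14.
Task 4 needs all of task 2 (finishes day 14); task 1 (finishes day 12); task 3 (finishes day 2, plus 3-day gap → day 5). That puts its earliest start at day 14; it finishes at 14 + 10 = day 24.
Task 5 needs all of task 4 (finishes day 24, plus 1-day gap → day 25); task 2 (finishes day 14). That puts its earliest start at day 25; it finishes at 25 + 3 = day 28.
For task 6: task 5 (finishes day 28, plus 2-day gap → day 30); task 2 (finishes day 14). Taking the maximum gives a start of day 30, and it finishes at 30 + 8 = day 38.
Task 7 waits on task 6 (finishes day 38, plus 1-day gap → day 39), so it starts at day 39 and finishes at 39 + 6 = day 45.

45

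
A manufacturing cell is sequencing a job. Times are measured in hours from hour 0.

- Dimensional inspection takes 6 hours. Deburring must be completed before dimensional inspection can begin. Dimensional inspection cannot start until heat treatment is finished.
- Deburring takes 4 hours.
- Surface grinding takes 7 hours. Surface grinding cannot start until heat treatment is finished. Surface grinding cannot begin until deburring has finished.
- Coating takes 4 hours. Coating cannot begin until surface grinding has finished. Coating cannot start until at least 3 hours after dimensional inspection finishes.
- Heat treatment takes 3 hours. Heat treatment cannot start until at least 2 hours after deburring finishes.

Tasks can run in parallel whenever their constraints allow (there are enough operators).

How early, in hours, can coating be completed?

Deburring has no prerequisites, so it starts at hour 0 and finishes at hour 4.
After deburring (finishes hour 4, plus 2-hour gap → hour 6), heat treatment can start at hour 6 and finishes at hour 9.
Dimensional inspection cannot start until deburring (finishes hour 4); heat treatment (finishes hour 9). The controlling bound is hour 9, so dimensional inspection finishes at 9 + 6 = hour 15.
Surface grinding has to wait for heat treatment (finishes hour 9); deburring (finishes hour 4). The latest of these is hour 9, so surface grinding runs hour 9 to 9 + 7 = hour 16.
Coating needs all of surface grinding (finishes hour 16); dimensional inspection (finishes hour 15, plus 3-hour gap → hour 18). That puts its earliest start at hour 18; it finishes at 18 + 4 = hour 22.

22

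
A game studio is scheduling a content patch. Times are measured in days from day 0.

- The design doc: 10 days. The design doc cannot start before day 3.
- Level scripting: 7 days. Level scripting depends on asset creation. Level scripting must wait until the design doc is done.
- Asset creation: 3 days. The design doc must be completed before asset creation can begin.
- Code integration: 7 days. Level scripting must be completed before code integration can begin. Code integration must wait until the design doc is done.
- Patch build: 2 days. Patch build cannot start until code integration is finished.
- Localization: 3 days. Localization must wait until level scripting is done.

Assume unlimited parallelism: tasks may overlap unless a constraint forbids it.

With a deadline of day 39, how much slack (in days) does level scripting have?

7

The design doc cannot begin until its own release at day 3. It runs from day 3 to 3 + 10 = day 13.
After the design doc (finishes day 13), asset creation can start at day 13 and finishes at day 16.
Level scripting has to wait for asset creation (finishes day 16); the design doc (finishes day 13). The latest of these is day 16, so level scripting runs day 16 to 16 + 7 = day 23.

Working backward from the deadline:
Patch build has no dependents, so it just needs to finish by day 39. Starting by 39 − 2 = day 37 achieves that.
Code integration has to be done before patch build (must start by day 37). That means finishing by day 37, i.e. starting by 37 − 7 = day 30.
Localization must finish by day 39; it takes 3 days, so it must start by 39 − 3 = day 36.
For level scripting: code integration (must start by day 30); localization (must start by day 36). The most restrictive is day 30; with a 7-day duration, level scripting must start by day 23.
So level scripting can start as early as day 16 and as late as day 23, giving 23 − 16 = 7 days of slack.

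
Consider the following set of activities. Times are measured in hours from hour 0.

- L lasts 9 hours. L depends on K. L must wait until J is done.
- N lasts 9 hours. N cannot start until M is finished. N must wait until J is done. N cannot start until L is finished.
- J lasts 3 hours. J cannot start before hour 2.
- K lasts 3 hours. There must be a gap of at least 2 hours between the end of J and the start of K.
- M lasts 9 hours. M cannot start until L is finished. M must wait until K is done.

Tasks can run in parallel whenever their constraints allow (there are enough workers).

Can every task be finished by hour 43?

Yes

J waits on its own release at hour 2, so it starts at hour 2 and finishes at 2 + 3 = hour 5.
K waits on J (finishes hour 5, plus 2-hour gap → hour 7), so it starts at hour 7 and finishes at 7 + 3 = hour 10.
L cannot start until K (finishes hour 10); J (finishes hour 5). The controlling bound is hour 10, so L finishes at 10 + 9 = hour 19.
M cannot start until L (finishes hour 19); K (finishes hour 10). The controlling bound is hour 19, so M finishes at 19 + 9 = hour 28.
For N: M (finishes hour 28); J (finishes hour 5); L (finishes hour 19). Taking the maximum gives a start of hour 28, and it finishes at 28 + 9 = hour 37.
Every task is finished by hour 37, which is no later than the deadline of 43, so the schedule is feasible.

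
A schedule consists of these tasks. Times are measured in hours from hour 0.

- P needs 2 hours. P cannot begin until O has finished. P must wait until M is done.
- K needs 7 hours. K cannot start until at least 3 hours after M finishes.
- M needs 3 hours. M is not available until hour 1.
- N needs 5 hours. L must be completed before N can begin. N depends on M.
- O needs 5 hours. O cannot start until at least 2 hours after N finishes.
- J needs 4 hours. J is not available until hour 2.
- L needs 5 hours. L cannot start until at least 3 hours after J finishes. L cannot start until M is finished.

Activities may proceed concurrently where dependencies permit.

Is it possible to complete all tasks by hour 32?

After its own release at hour 1, M can start at hour 1 and finishes at hour 4.
K waits on M (finishes hour 4, plus 3-hour gap → hour 7), so it starts at hour 7 and finishes at 7 + 7 = hour 14.
After its own release at hour 2, J can start at hour 2 and finishes at hour 6.
L cannot start until J (finishes hour 6, plus 3-hour gap → hour 9); M (finishes hour 4). The controlling bound is hour 9, so L finishes at 9 + 5 = hour 14.
N needs all of L (finishes hour 14); M (finishes hour 4). That puts its earliest start at hour 14; it finishes at 14 + 5 = hour 19.
After N (finishes hour 19, plus 2-hour gap → hour 21), O can start at hour 21 and finishes at hour 26.
P needs all of O (finishes hour 26); M (finishes hour 4). That puts its earliest start at hour 26; it finishes at 26 + 2 = hour 28.
Every task is finished by hour 28, which is no later than the deadline of 32, so the schedule is feasible.

Yes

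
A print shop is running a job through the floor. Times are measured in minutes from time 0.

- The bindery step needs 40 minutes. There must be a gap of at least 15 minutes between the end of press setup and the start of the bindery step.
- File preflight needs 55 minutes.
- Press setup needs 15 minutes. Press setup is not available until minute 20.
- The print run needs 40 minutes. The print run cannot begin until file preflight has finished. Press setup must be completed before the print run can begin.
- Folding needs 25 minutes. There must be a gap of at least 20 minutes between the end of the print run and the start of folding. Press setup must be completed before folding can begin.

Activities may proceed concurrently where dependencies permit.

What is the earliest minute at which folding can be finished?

Press setup waits on its own release at minute 20, so it starts at minute 20 and finishes at 20 + 15 = minute 35.
File preflight has no prerequisites, so it starts at minute 0 and finishes at minute 55.
The print run cannot start until file preflight (finishes minute 55); press setup (finishes minute 35). The controlling bound is minute 55, so the print run finishes at 55 + 40 = minute 95.
Folding has to wait for the print run (finishes minute 95, plus 20-minute gap → minute 115); press setup (finishes minute 35). The latest of these is minute 115, so folding runs minute 115 to 115 + 25 = minute 140.

140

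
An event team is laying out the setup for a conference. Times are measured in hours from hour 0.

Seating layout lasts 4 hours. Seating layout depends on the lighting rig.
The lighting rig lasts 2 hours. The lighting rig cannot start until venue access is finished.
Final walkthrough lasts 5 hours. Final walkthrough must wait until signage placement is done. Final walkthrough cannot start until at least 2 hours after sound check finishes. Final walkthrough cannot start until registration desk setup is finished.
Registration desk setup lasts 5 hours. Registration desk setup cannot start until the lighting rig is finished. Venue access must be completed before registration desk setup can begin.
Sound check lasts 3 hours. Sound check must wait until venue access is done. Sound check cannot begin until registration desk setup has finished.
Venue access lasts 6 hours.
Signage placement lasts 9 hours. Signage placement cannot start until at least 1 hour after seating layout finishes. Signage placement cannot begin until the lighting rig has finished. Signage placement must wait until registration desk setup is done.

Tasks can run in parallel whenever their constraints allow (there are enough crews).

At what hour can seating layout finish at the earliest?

Nothing blocks venue access, so it runs from hour 0 to hour 6.
The lighting rig waits on venue access (finishes hour 6), so it starts at hour 6 and finishes at 6 + 2 = hour 8.
Seating layout waits on the lighting rig (finishes hour 8), so it starts at hour 8 and finishes at 8 + 4 = hour 12.

12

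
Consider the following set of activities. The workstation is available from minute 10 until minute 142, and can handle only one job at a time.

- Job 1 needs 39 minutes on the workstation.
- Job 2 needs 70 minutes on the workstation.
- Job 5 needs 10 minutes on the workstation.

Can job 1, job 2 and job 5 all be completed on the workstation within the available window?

The workstation window is 142 − 10 = 132 minutes.
Running back to back, the jobs need 39 + 70 + 10 = 119 minutes on the workstation.
Since 119 ≤ 132, they fit within the window.

Yes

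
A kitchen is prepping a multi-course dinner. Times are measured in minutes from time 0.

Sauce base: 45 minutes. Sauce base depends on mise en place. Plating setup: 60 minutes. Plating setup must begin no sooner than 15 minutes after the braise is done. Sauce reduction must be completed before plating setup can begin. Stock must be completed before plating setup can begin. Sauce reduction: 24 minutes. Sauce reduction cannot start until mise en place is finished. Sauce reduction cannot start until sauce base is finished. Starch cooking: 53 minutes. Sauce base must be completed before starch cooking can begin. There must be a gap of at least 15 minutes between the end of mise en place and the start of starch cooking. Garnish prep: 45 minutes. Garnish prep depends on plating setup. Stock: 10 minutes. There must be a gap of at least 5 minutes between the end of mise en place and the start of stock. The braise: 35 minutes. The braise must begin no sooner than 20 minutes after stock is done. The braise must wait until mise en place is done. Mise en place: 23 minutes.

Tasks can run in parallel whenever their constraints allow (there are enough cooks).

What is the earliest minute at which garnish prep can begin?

Mise en place can start immediately at minute 0; it finishes at minute 23.
After mise en place (finishes minute 23), sauce base can start at minute 23 and finishes at minute 68.
For sauce reduction: mise en place (finishes minute 23); sauce base (finishes minute 68). Taking the maximum gives a start of minute 68, and it finishes at 68 + 24 = minute 92.
Stock waits on mise en place (finishes minute 23, plus 5-minute gap → minute 28), so it starts at minute 28 and finishes at 28 + 10 = minute 38.
The braise cannot start until stock (finishes minute 38, plus 20-minute gap → minute 58); mise en place (finishes minute 23). The controlling bound is minute 58, so the braise finishes at 58 + 35 = minute 93.
For plating setup: the braise (finishes minute 93, plus 15-minute gap → minute 108); sauce reduction (finishes minute 92); stock (finishes minute 38). Taking the maximum gives a start of minute 108, and it finishes at 108 + 60 = minute 168.
Garnish prep waits on plating setup (finishes minute 168), so the earliest it can start is minute 168.

168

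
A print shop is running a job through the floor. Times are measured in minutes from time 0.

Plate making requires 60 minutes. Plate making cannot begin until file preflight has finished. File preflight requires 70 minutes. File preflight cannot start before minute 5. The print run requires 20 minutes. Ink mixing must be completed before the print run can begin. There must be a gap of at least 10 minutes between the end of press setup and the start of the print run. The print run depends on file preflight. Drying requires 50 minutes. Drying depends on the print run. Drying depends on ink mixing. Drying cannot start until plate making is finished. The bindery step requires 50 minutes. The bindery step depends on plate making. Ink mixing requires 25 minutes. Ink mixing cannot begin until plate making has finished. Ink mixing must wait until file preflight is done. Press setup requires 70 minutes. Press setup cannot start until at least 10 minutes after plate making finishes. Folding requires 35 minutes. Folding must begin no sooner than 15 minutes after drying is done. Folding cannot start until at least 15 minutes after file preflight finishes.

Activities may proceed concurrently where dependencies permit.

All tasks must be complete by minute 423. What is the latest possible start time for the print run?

303

To finish by minute 423, folding (duration 35) must start no later than minute 388.
Since folding (must start by minute 388, minus 15-minute gap → minute 373) depends on it, drying must finish by minute 373. Backing off its 50-minute duration gives a latest start of minute 323.
Since drying (must start by minute 323) depends on it, the print run must finish by minute 323. Backing off its 20-minute duration gives a latest start of minute 303.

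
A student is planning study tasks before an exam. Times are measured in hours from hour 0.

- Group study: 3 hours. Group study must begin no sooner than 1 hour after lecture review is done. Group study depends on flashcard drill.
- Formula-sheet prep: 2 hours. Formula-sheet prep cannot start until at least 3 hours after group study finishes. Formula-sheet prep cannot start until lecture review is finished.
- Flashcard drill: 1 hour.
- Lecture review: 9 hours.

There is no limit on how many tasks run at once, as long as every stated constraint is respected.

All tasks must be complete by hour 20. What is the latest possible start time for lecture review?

2

Nothing follows formula-sheet prep; the deadline of hour 20 is its only limit. It must start by 20 − 2 = hour 18.
Group study has to be done before formula-sheet prep (must start by hour 18, minus 3-hour gap → hour 15). That means finishing by hour 15, i.e. starting by 15 − 3 = hour 12.
Lecture review feeds group study (must start by hour 12, minus 1-hour gap → hour 11); formula-sheet prep (must start by hour 18). Taking the minimum, lecture review must finish by hour 11 and start by 11 − 9 = hour 2.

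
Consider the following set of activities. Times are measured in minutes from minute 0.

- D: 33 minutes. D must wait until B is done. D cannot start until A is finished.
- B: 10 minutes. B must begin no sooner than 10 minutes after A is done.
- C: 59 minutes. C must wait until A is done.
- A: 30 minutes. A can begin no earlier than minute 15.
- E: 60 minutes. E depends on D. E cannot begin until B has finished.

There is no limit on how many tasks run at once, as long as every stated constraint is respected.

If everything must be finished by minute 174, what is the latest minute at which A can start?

Nothing follows E; the deadline of minute 174 is its only limit. It must start by 174 − 60 = minute 114.
D feeds into E (must start by minute 114); so D must finish by minute 114 and therefore start by minute 81.
B has several dependents: D (must start by minute 81); E (must start by minute 114). The earliest of those limits is minute 81, so B must start by 81 − 10 = minute 71.
C has no dependents, so it just needs to finish by minute 174. Starting by 174 − 59 = minute 115 achieves that.
A has several dependents: B (must start by minute 71, minus 10-minute gap → minute 61); C (must start by minute 115); D (must start by minute 81). The earliest of those limits is minute 61, so A must start by 61 − 30 = minute 31.

31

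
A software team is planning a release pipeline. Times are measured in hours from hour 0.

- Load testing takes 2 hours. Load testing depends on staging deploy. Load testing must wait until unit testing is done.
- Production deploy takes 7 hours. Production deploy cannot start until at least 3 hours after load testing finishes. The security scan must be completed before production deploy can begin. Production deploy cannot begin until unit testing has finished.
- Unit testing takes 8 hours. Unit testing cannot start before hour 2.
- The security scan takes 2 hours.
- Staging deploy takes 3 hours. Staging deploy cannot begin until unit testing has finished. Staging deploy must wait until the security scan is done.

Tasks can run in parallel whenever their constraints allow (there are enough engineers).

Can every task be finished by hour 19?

No

Nothing blocks the security scan, so it runs from hour 0 to hour 2.
After its own release at hour 2, unit testing can start at hour 2 and finishes at hour 10.
Staging deploy cannot start until unit testing (finishes hour 10); the security scan (finishes hour 2). The controlling bound is hour 10, so staging deploy finishes at 10 + 3 = hour 13.
Load testing cannot start until staging deploy (finishes hour 13); unit testing (finishes hour 10). The controlling bound is hour 13, so load testing finishes at 13 + 2 = hour 15.
Production deploy needs all of load testing (finishes hour 15, plus 3-hour gap → hour 18); the security scan (finishes hour 2); unit testing (finishes hour 10). That puts its earliest start at hour 18; it finishes at 18 + 7 = hour 25.
The earliest everything can be done is hour 25, which is after the deadline of 19, so it is not possible.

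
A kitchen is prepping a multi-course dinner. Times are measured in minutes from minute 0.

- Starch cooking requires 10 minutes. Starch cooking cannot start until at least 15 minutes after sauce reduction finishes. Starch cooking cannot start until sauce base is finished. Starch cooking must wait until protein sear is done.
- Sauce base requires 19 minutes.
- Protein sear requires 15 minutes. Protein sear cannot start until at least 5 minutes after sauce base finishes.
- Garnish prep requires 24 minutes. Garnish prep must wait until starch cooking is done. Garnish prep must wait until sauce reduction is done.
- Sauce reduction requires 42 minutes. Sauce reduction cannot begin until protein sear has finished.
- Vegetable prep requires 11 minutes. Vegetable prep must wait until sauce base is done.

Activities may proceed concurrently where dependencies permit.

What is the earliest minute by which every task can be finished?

130

Nothing blocks sauce base, so it runs from minute 0 to minute 19.
Vegetable prep cannot begin until sauce base (finishes minute 19). It runs from minute 19 to 19 + 11 = minute 30.
Protein sear cannot begin until sauce base (finishes minute 19, plus 5-minute gap → minute 24). It runs from minute 24 to 24 + 15 = minute 39.
Sauce reduction waits on protein sear (finishes minute 39), so it starts at minute 39 and finishes at 39 + 42 = minute 81.
Starch cooking cannot start until sauce reduction (finishes minute 81, plus 15-minute gap → minute 96); sauce base (finishes minute 19); protein sear (finishes minute 39). The controlling bound is minute 96, so starch cooking finishes at 96 + 10 = minute 106.
Garnish prep has to wait for starch cooking (finishes minute 106); sauce reduction (finishes minute 81). The latest of these is minute 106, so garnish prep runs minute 106 to 106 + 24 = minute 130.
All tasks are finished once the last one completes. Finish times: Sauce base at 19, Protein sear at 39, Vegetable prep at 30, Sauce reduction at 81, Starch cooking at 106, Garnish prep at 130. The latest is minute 130.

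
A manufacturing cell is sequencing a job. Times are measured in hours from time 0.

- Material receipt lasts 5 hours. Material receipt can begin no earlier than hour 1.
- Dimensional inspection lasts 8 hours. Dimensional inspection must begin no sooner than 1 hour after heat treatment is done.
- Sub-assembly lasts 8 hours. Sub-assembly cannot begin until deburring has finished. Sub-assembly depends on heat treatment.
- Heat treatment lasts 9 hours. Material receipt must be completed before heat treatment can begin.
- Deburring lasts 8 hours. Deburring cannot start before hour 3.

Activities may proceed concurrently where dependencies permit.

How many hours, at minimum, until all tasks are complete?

Deburring cannot begin until its own release at hour 3. It runs from hour 3 to 3 + 8 = hour 11.
After its own release at hour 1, material receipt can start at hour 1 and finishes at hour 6.
Heat treatment cannot begin until material receipt (finishes hour 6). It runs from hour 6 to 6 + 9 = hour 15.
For sub-assembly: deburring (finishes hour 11); heat treatment (finishes hour 15). Taking the maximum gives a start of hour 15, and it finishes at 15 + 8 = hour 23.
Dimensional inspection cannot begin until heat treatment (finishes hour 15, plus 1-hour gap → hour 16). It runs from hour 16 to 16 + 8 = hour 24.
All tasks are finished once the last one completes. Finish times: Material receipt at 6, Deburring at 11, Heat treatment at 15, Dimensional inspection at 24, Sub-assembly at 23. The latest is hour 24.

24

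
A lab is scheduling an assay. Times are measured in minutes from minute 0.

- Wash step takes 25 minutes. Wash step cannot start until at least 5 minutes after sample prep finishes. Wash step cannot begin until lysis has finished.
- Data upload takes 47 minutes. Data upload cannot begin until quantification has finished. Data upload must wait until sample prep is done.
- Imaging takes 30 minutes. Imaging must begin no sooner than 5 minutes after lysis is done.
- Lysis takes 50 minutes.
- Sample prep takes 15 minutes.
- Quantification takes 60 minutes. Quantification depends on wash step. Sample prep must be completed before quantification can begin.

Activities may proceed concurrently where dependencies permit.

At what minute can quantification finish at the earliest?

Lysis can start immediately at minute 0; it finishes at minute 50.
Sample prep has no prerequisites, so it starts at minute 0 and finishes at minute 15.
Wash step needs all of sample prep (finishes minute 15, plus 5-minute gap → minute 20); lysis (finishes minute 50). That puts its earliest start at minute 50; it finishes at 50 + 25 = minute 75.
Quantification needs all of wash step (finishes minute 75); sample prep (finishes minute 15). That puts its earliest start at minute 75; it finishes at 75 + 60 = minute 135.

135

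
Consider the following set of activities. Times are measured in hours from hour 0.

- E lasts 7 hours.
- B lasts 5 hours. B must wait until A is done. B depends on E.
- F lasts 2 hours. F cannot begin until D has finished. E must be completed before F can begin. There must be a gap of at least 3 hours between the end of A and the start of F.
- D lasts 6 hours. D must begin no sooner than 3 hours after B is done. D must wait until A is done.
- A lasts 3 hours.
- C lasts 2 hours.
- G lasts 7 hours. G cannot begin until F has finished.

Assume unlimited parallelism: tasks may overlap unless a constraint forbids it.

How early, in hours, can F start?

21

E can start immediately at hour 0; it finishes at hour 7.
Nothing blocks A, so it runs from hour 0 to hour 3.
For B: A (finishes hour 3); E (finishes hour 7). Taking the maximum gives a start of hour 7, and it finishes at 7 + 5 = hour 12.
For D: B (finishes hour 12, plus 3-hour gap → hour 15); A (finishes hour 3). Taking the maximum gives a start of hour 15, and it finishes at 15 + 6 = hour 21.
F waits on D (finishes hour 21); E (finishes hour 7); A (finishes hour 3, plus 3-hour gap → hour 6). The latest of these is hour 21, which is the earliest F can start.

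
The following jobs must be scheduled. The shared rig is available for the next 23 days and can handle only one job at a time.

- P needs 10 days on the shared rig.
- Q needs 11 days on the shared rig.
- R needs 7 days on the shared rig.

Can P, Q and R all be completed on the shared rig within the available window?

Running back to back, the jobs need 10 + 11 + 7 = 28 days on the shared rig.
Since 28 > 23, they cannot all fit.

No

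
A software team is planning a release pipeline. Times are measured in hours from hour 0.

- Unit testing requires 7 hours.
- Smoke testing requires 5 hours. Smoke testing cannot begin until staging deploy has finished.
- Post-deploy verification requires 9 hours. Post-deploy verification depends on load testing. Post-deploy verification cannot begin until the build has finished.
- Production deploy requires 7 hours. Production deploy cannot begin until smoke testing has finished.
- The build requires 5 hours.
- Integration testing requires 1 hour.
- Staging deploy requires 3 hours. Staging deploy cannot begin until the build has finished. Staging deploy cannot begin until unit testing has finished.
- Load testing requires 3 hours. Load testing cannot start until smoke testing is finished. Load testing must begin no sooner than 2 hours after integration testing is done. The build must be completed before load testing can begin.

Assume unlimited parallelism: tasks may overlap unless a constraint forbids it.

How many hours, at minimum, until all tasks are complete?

27

Integration testing has no prerequisites, so it starts at hour 0 and finishes at hour 1.
Nothing blocks unit testing, so it runs from hour 0 to hour 7.
Nothing blocks the build, so it runs from hour 0 to hour 5.
Staging deploy cannot start until the build (finishes hour 5); unit testing (finishes hour 7). The controlling bound is hour 7, so staging deploy finishes at 7 + 3 = hour 10.
Smoke testing cannot begin until staging deploy (finishes hour 10). It runs from hour 10 to 10 + 5 = hour 15.
Production deploy waits on smoke testing (finishes hour 15), so it starts at hour 15 and finishes at 15 + 7 = hour 22.
Load testing cannot start until smoke testing (finishes hour 15); integration testing (finishes hour 1, plus 2-hour gap → hour 3); the build (finishes hour 5). The controlling bound is hour 15, so load testing finishes at 15 + 3 = hour 18.
For post-deploy verification: load testing (finishes hour 18); the build (finishes hour 5). Taking the maximum gives a start of hour 18, and it finishes at 18 + 9 = hour 27.
All tasks are finished once the last one completes. Finish times: The build at 5, Unit testing at 7, Integration testing at 1, Staging deploy at 10, Smoke testing at 15, Load testing at 18, Production deploy at 22, Post-deploy verification at 27. The latest is hour 27.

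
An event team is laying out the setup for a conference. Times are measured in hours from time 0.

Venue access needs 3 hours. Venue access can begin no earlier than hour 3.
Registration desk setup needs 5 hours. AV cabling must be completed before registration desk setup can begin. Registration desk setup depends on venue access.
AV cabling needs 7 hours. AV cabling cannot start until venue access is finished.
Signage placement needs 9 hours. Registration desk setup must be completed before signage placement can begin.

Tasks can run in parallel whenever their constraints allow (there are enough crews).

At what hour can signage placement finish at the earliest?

Venue access cannot begin until its own release at hour 3. It runs from hour 3 to 3 + 3 = hour 6.
After venue access (finishes hour 6), AV cabling can start at hour 6 and finishes at hour 13.
Registration desk setup cannot start until AV cabling (finishes hour 13); venue access (finishes hour 6). The controlling bound is hour 13, so registration desk setup finishes at 13 + 5 = hour 18.
Signage placement waits on registration desk setup (finishes hour 18), so it starts at hour 18 and finishes at 18 + 9 = hour 27.

27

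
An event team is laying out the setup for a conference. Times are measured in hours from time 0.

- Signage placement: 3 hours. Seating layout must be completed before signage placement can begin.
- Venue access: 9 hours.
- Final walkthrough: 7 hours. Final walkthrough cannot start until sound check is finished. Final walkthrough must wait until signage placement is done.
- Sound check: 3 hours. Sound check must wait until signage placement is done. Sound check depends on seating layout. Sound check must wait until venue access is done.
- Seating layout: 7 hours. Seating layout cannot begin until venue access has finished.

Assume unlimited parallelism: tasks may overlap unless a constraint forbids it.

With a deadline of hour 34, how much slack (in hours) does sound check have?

5

Nothing blocks venue access, so it runs from hour 0 to hour 9.
Seating layout waits on venue access (finishes hour 9), so it starts at hour 9 and finishes at 9 + 7 = hour 16.
After seating layout (finishes hour 16), signage placement can start at hour 16 and finishes at hour 19.
Sound check cannot start until signage placement (finishes hour 19); seating layout (finishes hour 16); venue access (finishes hour 9). The controlling bound is hour 19, so sound check finishes at 19 + 3 = hour 22.

Working backward from the deadline:
To finish by hour 34, final walkthrough (duration 7) must start no later than hour 27.
Sound check has to be done before final walkthrough (must start by hour 27). That means finishing by hour 27, i.e. starting by 27 − 3 = hour 24.
So sound check can start as early as hour 19 and as late as hour 24, giving 24 − 19 = 5 hours of slack.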